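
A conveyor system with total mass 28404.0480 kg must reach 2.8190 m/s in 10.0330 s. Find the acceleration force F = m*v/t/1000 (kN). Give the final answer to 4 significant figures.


F = 28404.0480 * 2.8190 / 10.0330 / 1000
F = 7.981 kN


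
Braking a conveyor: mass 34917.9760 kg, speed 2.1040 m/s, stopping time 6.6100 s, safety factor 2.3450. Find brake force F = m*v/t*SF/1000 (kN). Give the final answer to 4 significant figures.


F = 34917.9760 * 2.1040 / 6.6100 * 2.3450 / 1000
F = 26.06 kN


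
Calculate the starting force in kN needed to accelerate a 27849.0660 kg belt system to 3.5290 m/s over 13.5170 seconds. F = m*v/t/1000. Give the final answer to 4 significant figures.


F = 27849.0660 * 3.5290 / 13.5170 / 1000
F = 7.271 kN


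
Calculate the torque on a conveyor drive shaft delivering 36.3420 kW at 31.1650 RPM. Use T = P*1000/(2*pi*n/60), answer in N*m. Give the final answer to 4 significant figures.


omega = 2*pi*31.1650/60 = 3.26359 rad/s
T = 36.3420*1000 / 3.26359
T = 11140 N*m


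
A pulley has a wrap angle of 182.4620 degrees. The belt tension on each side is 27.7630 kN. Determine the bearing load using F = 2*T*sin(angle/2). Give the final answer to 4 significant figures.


F = 2 * 27.7630 * sin(182.4620/2 deg)
F = 55.51 kN


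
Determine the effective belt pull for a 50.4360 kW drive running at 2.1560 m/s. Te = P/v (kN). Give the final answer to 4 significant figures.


Te = P / v = 50.4360 / 2.1560
Te = 23.39 kN


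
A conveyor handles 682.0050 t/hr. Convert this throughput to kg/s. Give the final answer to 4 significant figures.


m_dot = 682.0050 * 1000 / 3600
m_dot = 189.4 kg/s


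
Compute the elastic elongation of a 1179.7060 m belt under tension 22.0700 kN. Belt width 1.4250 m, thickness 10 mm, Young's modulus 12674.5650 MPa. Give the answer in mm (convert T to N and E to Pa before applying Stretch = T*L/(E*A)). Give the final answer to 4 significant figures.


A = 1.4250 * 0.01 = 0.01425 m^2
Stretch = 22.0700*1000 * 1179.7060 / (12674.5650e6 * 0.01425) * 1000
Stretch = 144.2 mm


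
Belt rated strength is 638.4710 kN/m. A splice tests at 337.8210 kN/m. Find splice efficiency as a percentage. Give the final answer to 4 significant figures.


Eff = 337.8210 / 638.4710 * 100
Eff = 52.91 %


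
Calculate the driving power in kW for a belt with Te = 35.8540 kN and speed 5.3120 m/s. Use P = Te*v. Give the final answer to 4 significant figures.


P = Te * v = 35.8540 * 5.3120
P = 190.5 kW


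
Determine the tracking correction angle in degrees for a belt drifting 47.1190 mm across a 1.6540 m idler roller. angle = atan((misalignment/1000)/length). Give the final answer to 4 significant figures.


misalign_m = 47.1190 / 1000 = 0.047119 m
angle = atan(0.047119 / 1.6540)
angle = 1.632 deg


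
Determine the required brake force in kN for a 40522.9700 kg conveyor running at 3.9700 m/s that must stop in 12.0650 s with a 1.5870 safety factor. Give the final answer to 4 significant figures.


F = 40522.9700 * 3.9700 / 12.0650 * 1.5870 / 1000
F = 21.16 kN


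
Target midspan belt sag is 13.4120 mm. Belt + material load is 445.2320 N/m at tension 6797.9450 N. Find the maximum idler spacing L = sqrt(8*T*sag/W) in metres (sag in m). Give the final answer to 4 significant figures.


sag = 13.4120/1000 = 0.013412 m
L = sqrt(8 * 6797.9450 * 0.013412 / 445.2320)
L = 1.280 m


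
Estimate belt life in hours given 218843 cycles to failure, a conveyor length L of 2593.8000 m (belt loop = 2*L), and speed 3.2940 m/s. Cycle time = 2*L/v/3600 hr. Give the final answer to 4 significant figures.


cycle_time = 2 * 2593.8000 / 3.2940 / 3600 = 0.437462 hr
life = 218843 * 0.437462 = 95740 hours


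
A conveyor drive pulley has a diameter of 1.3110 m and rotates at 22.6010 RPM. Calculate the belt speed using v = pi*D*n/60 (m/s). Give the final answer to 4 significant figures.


v = pi * 1.3110 * 22.6010 / 60
v = 1.551 m/s


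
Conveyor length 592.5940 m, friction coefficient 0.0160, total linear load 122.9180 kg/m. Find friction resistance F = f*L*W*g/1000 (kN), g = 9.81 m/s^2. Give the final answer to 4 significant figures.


F = 0.0160 * 592.5940 * 122.9180 * 9.81 / 1000
F = 11.43 kN


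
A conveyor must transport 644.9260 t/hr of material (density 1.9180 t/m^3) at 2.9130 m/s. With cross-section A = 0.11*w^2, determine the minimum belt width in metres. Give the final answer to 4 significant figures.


A_req = 644.9260 / (2.9130 * 1.9180 * 3600) = 0.032064 m^2
w = sqrt(0.032064 / 0.11)
w = 0.5399 m


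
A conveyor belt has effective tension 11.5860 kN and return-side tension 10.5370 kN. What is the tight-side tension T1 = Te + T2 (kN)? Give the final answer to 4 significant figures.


T1 = Te + T2 = 11.5860 + 10.5370
T1 = 22.12 kN


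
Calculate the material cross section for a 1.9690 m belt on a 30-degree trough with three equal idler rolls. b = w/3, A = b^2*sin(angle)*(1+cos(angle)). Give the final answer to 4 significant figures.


b = 1.9690/3 = 0.656333 m
A = 0.656333^2 * sin(30 deg) * (1 + cos(30 deg))
A = 0.4019 m^2


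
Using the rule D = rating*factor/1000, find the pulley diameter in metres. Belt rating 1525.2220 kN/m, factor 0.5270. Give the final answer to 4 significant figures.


D = 1525.2220 * 0.5270 / 1000
D = 0.8038 m


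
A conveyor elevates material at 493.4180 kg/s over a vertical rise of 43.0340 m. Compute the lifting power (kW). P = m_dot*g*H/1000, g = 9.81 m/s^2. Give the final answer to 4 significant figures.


P = 493.4180 * 9.81 * 43.0340 / 1000
P = 208.3 kW


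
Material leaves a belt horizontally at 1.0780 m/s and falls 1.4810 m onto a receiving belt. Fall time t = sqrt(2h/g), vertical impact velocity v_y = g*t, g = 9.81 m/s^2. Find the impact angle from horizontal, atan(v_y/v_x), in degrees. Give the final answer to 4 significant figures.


t = sqrt(2*1.4810/9.81) = 0.549488 s
v_y = 9.81 * 0.549488 = 5.39048 m/s
angle = atan(5.39048 / 1.0780) = 78.69 deg


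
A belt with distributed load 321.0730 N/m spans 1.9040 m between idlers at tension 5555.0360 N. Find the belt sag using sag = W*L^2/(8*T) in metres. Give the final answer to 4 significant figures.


sag = 321.0730 * 1.9040^2 / (8 * 5555.0360)
sag = 0.02619 m


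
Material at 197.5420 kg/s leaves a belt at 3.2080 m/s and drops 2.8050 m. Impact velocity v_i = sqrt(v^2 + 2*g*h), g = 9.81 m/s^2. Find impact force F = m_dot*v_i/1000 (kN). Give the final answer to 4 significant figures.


v_i = sqrt(3.2080^2 + 2*9.81*2.8050) = 8.08241 m/s
F = 197.5420 * 8.08241 / 1000
F = 1.597 kN


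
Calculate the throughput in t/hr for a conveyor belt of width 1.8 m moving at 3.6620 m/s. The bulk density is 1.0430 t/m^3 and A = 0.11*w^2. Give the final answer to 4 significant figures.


A = 0.11 * 1.8^2 = 0.3564 m^2
C = 0.3564 * 3.6620 * 1.0430 * 3600
C = 4901 t/hr


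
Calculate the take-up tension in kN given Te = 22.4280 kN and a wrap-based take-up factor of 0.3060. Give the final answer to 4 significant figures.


T_tu = 22.4280 * 0.3060
T_tu = 6.863 kN


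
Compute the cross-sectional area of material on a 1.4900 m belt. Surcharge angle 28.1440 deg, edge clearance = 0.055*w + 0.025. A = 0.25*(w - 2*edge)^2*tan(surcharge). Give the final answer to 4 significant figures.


edge = 0.055*1.4900 + 0.025 = 0.10695 m
ew = 1.4900 - 2*0.10695 = 1.2761 m
A = 0.25 * 1.2761^2 * tan(28.1440 deg)
A = 0.2178 m^2


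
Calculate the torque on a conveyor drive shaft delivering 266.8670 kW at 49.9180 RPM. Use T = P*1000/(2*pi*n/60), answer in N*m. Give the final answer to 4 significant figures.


omega = 2*pi*49.9180/60 = 5.2274 rad/s
T = 266.8670*1000 / 5.2274
T = 51050 N*m


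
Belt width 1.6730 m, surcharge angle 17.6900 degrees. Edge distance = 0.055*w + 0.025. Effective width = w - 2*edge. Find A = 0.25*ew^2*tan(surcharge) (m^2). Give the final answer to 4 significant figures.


edge = 0.055*1.6730 + 0.025 = 0.117015 m
ew = 1.6730 - 2*0.117015 = 1.43897 m
A = 0.25 * 1.43897^2 * tan(17.6900 deg)
A = 0.1651 m^2


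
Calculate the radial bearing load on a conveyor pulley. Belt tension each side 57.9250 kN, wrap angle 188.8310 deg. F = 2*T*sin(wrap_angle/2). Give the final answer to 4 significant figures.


F = 2 * 57.9250 * sin(188.8310/2 deg)
F = 115.5 kN


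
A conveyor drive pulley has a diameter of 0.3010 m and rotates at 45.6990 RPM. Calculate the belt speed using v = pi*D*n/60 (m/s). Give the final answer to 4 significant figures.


v = pi * 0.3010 * 45.6990 / 60
v = 0.7202 m/s


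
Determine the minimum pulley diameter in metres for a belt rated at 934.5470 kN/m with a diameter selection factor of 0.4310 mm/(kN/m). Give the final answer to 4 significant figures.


D = 934.5470 * 0.4310 / 1000
D = 0.4028 m


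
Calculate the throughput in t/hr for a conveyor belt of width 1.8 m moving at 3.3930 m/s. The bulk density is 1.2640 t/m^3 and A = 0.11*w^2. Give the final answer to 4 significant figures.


A = 0.11 * 1.8^2 = 0.3564 m^2
C = 0.3564 * 3.3930 * 1.2640 * 3600
C = 5503 t/hr


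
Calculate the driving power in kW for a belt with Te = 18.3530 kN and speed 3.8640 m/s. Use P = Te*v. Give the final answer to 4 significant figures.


P = Te * v = 18.3530 * 3.8640
P = 70.92 kW


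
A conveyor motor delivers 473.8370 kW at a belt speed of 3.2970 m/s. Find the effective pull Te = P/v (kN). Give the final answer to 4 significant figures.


Te = P / v = 473.8370 / 3.2970
Te = 143.7 kN


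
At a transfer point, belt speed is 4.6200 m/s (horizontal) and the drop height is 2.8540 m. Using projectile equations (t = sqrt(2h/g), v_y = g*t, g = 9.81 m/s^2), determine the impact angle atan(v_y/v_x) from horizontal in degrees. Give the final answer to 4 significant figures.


t = sqrt(2*2.8540/9.81) = 0.762794 s
v_y = 9.81 * 0.762794 = 7.48301 m/s
angle = atan(7.48301 / 4.6200) = 58.31 deg


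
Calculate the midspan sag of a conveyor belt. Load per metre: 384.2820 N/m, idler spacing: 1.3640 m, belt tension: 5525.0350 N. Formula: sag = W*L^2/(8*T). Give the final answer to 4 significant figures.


sag = 384.2820 * 1.3640^2 / (8 * 5525.0350)
sag = 0.01618 m


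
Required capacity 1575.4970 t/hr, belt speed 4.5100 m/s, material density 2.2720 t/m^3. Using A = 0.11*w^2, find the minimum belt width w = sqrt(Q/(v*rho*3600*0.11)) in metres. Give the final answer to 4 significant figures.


A_req = 1575.4970 / (4.5100 * 2.2720 * 3600) = 0.0427101 m^2
w = sqrt(0.0427101 / 0.11)
w = 0.6231 m


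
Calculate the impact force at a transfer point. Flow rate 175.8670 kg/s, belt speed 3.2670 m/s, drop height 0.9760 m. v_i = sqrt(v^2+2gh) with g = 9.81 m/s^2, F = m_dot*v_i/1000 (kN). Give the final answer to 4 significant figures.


v_i = sqrt(3.2670^2 + 2*9.81*0.9760) = 5.46099 m/s
F = 175.8670 * 5.46099 / 1000
F = 0.9604 kN


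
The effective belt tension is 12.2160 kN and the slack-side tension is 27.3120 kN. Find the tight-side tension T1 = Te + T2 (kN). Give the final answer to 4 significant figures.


T1 = Te + T2 = 12.2160 + 27.3120
T1 = 39.53 kN


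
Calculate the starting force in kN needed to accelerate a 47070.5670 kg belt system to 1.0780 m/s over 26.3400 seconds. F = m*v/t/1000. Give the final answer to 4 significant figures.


F = 47070.5670 * 1.0780 / 26.3400 / 1000
F = 1.926 kN


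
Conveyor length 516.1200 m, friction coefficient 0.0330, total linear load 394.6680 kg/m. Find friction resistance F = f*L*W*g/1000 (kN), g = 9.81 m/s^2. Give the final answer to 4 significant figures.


F = 0.0330 * 516.1200 * 394.6680 * 9.81 / 1000
F = 65.94 kN


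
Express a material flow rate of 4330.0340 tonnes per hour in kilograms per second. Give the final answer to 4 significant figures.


m_dot = 4330.0340 * 1000 / 3600
m_dot = 1203 kg/s


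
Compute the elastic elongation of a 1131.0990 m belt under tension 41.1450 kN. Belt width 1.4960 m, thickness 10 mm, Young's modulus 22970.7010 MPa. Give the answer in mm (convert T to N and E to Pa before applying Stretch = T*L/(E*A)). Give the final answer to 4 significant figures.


A = 1.4960 * 0.01 = 0.01496 m^2
Stretch = 41.1450*1000 * 1131.0990 / (22970.7010e6 * 0.01496) * 1000
Stretch = 135.4 mm


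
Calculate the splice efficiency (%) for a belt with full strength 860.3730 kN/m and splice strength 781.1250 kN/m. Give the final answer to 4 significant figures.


Eff = 781.1250 / 860.3730 * 100
Eff = 90.79 %


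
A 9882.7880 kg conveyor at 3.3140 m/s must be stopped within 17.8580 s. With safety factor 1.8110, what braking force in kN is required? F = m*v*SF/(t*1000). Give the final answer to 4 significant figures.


F = 9882.7880 * 3.3140 / 17.8580 * 1.8110 / 1000
F = 3.321 kN


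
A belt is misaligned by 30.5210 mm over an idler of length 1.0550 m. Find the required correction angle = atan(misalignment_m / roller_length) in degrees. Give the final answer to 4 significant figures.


misalign_m = 30.5210 / 1000 = 0.030521 m
angle = atan(0.030521 / 1.0550)
angle = 1.657 deg


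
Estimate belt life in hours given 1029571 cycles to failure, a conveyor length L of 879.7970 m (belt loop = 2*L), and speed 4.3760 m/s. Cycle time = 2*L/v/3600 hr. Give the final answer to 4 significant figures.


cycle_time = 2 * 879.7970 / 4.3760 / 3600 = 0.111695 hr
life = 1029571 * 0.111695 = 115000 hours


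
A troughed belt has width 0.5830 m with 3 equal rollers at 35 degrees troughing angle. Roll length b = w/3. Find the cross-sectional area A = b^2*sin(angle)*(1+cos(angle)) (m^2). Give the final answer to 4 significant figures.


b = 0.5830/3 = 0.194333 m
A = 0.194333^2 * sin(35 deg) * (1 + cos(35 deg))
A = 0.03941 m^2


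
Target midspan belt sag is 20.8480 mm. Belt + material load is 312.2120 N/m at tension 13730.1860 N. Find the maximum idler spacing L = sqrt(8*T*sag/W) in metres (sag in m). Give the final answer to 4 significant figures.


sag = 20.8480/1000 = 0.020848 m
L = sqrt(8 * 13730.1860 * 0.020848 / 312.2120)
L = 2.708 m


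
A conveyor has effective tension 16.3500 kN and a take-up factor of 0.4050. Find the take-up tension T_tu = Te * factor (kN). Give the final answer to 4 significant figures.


T_tu = 16.3500 * 0.4050
T_tu = 6.622 kN


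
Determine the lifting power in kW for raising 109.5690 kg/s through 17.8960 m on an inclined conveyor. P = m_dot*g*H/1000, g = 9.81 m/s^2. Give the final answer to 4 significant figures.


P = 109.5690 * 9.81 * 17.8960 / 1000
P = 19.24 kW


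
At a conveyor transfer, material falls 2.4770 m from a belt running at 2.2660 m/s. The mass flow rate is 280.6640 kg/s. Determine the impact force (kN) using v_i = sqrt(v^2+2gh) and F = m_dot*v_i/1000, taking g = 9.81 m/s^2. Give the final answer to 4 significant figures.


v_i = sqrt(2.2660^2 + 2*9.81*2.4770) = 7.33031 m/s
F = 280.6640 * 7.33031 / 1000
F = 2.057 kN


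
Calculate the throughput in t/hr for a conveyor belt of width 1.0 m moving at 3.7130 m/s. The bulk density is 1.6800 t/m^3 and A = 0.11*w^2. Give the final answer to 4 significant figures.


A = 0.11 * 1.0^2 = 0.11 m^2
C = 0.11 * 3.7130 * 1.6800 * 3600
C = 2470 t/hr


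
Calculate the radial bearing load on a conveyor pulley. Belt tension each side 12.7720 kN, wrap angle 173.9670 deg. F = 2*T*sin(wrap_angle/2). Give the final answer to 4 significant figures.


F = 2 * 12.7720 * sin(173.9670/2 deg)
F = 25.51 kN


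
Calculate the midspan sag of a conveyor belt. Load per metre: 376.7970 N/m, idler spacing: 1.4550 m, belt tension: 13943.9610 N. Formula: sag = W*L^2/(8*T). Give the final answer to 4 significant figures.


sag = 376.7970 * 1.4550^2 / (8 * 13943.9610)
sag = 0.007151 m


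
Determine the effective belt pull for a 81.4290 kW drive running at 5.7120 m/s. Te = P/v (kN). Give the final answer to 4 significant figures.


Te = P / v = 81.4290 / 5.7120
Te = 14.26 kN


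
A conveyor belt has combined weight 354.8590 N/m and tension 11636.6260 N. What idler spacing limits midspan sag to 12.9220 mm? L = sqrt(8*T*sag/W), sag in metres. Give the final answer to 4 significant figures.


sag = 12.9220/1000 = 0.012922 m
L = sqrt(8 * 11636.6260 * 0.012922 / 354.8590)
L = 1.841 m


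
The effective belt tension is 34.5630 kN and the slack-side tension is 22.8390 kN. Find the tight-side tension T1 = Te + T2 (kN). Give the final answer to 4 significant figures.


T1 = Te + T2 = 34.5630 + 22.8390
T1 = 57.40 kN


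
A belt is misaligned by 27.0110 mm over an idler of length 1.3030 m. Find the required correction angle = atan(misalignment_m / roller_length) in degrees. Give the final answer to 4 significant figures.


misalign_m = 27.0110 / 1000 = 0.027011 m
angle = atan(0.027011 / 1.3030)
angle = 1.188 deg


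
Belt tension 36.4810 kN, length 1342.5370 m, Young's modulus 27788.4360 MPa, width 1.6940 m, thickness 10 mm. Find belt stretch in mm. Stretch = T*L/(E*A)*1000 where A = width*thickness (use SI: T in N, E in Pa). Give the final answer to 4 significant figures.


A = 1.6940 * 0.01 = 0.01694 m^2
Stretch = 36.4810*1000 * 1342.5370 / (27788.4360e6 * 0.01694) * 1000
Stretch = 104.0 mm


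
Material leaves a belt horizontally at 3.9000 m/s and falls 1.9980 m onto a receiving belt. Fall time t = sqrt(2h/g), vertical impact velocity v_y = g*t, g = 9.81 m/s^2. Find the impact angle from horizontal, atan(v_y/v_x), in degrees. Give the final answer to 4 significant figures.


t = sqrt(2*1.9980/9.81) = 0.638232 s
v_y = 9.81 * 0.638232 = 6.26106 m/s
angle = atan(6.26106 / 3.9000) = 58.08 deg


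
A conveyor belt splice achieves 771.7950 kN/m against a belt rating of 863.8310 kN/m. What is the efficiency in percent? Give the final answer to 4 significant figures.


Eff = 771.7950 / 863.8310 * 100
Eff = 89.35 %


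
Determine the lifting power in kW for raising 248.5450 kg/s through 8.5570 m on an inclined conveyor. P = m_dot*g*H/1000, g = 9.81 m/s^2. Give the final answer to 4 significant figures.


P = 248.5450 * 9.81 * 8.5570 / 1000
P = 20.86 kW


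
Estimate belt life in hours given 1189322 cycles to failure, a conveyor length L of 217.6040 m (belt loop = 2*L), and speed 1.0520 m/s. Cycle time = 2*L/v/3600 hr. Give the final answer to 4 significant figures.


cycle_time = 2 * 217.6040 / 1.0520 / 3600 = 0.114916 hr
life = 1189322 * 0.114916 = 136700 hours


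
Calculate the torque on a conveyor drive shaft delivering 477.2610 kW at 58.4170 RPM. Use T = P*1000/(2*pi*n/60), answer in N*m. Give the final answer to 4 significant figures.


omega = 2*pi*58.4170/60 = 6.11741 rad/s
T = 477.2610*1000 / 6.11741
T = 78020 N*m


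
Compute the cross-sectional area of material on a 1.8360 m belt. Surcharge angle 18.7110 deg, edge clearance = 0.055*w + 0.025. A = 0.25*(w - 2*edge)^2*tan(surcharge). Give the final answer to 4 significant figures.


edge = 0.055*1.8360 + 0.025 = 0.12598 m
ew = 1.8360 - 2*0.12598 = 1.58404 m
A = 0.25 * 1.58404^2 * tan(18.7110 deg)
A = 0.2125 m^2


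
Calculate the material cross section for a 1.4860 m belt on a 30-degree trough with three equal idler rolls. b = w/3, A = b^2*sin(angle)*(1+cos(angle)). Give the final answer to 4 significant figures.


b = 1.4860/3 = 0.495333 m
A = 0.495333^2 * sin(30 deg) * (1 + cos(30 deg))
A = 0.2289 m^2


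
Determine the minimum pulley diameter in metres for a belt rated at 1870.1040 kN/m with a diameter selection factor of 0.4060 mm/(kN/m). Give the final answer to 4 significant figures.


D = 1870.1040 * 0.4060 / 1000
D = 0.7593 m


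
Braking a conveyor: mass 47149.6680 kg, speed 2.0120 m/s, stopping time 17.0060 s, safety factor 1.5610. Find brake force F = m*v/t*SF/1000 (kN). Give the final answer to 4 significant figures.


F = 47149.6680 * 2.0120 / 17.0060 * 1.5610 / 1000
F = 8.708 kN


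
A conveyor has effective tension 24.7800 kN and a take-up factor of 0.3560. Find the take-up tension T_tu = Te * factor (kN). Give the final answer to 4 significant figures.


T_tu = 24.7800 * 0.3560
T_tu = 8.822 kN


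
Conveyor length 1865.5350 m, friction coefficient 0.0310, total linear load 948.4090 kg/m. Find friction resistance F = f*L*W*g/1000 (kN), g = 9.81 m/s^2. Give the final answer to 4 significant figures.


F = 0.0310 * 1865.5350 * 948.4090 * 9.81 / 1000
F = 538.1 kN


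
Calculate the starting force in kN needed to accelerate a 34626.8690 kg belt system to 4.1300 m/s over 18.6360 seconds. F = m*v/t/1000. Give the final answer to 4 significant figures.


F = 34626.8690 * 4.1300 / 18.6360 / 1000
F = 7.674 kN


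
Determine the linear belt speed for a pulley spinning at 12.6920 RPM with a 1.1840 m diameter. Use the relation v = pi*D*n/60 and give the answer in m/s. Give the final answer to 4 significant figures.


v = pi * 1.1840 * 12.6920 / 60
v = 0.7868 m/s


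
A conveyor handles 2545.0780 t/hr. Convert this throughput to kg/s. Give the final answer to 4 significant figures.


m_dot = 2545.0780 * 1000 / 3600
m_dot = 707.0 kg/s


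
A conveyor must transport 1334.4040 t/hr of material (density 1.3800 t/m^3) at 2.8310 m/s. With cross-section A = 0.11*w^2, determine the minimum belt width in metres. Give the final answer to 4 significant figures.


A_req = 1334.4040 / (2.8310 * 1.3800 * 3600) = 0.0948781 m^2
w = sqrt(0.0948781 / 0.11)
w = 0.9287 m


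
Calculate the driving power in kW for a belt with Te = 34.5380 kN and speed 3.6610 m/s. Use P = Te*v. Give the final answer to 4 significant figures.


P = Te * v = 34.5380 * 3.6610
P = 126.4 kW


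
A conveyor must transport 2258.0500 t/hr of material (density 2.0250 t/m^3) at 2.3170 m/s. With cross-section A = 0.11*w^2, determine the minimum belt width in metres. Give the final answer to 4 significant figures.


A_req = 2258.0500 / (2.3170 * 2.0250 * 3600) = 0.133684 m^2
w = sqrt(0.133684 / 0.11)
w = 1.102 m


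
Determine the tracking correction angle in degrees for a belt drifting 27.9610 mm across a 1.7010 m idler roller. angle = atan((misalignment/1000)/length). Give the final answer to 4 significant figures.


misalign_m = 27.9610 / 1000 = 0.027961 m
angle = atan(0.027961 / 1.7010)
angle = 0.9417 deg


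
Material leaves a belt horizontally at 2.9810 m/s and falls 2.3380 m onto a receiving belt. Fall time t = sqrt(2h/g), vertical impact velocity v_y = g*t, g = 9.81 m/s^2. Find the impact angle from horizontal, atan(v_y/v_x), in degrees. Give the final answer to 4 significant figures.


t = sqrt(2*2.3380/9.81) = 0.690403 s
v_y = 9.81 * 0.690403 = 6.77285 m/s
angle = atan(6.77285 / 2.9810) = 66.24 deg


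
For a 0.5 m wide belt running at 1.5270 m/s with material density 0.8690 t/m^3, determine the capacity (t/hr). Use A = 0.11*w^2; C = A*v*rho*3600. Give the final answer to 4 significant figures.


A = 0.11 * 0.5^2 = 0.0275 m^2
C = 0.0275 * 1.5270 * 0.8690 * 3600
C = 131.4 t/hr


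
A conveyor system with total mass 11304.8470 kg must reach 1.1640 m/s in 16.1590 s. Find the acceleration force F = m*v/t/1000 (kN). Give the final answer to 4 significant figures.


F = 11304.8470 * 1.1640 / 16.1590 / 1000
F = 0.8143 kN


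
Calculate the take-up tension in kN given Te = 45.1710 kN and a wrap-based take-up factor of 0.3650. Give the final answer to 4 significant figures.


T_tu = 45.1710 * 0.3650
T_tu = 16.49 kN


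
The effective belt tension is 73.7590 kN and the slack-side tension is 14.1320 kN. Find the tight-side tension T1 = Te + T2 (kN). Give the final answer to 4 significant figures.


T1 = Te + T2 = 73.7590 + 14.1320
T1 = 87.89 kN


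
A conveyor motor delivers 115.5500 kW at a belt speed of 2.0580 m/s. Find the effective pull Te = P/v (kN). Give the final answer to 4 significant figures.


Te = P / v = 115.5500 / 2.0580
Te = 56.15 kN


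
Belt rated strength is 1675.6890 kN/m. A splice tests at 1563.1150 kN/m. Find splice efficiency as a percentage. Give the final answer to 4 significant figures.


Eff = 1563.1150 / 1675.6890 * 100
Eff = 93.28 %


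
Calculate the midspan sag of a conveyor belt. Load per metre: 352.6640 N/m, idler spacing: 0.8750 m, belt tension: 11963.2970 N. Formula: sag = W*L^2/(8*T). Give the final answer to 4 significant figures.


sag = 352.6640 * 0.8750^2 / (8 * 11963.2970)
sag = 0.002821 m


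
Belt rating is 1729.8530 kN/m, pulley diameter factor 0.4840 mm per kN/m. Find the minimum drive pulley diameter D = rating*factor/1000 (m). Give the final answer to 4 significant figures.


D = 1729.8530 * 0.4840 / 1000
D = 0.8372 m


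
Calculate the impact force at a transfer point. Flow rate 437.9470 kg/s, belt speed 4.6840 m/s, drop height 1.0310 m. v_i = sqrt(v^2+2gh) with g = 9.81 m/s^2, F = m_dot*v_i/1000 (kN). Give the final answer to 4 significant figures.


v_i = sqrt(4.6840^2 + 2*9.81*1.0310) = 6.4937 m/s
F = 437.9470 * 6.4937 / 1000
F = 2.844 kN


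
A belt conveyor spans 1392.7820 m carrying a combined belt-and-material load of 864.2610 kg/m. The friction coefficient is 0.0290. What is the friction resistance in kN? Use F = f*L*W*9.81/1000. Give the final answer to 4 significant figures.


F = 0.0290 * 1392.7820 * 864.2610 * 9.81 / 1000
F = 342.4 kN


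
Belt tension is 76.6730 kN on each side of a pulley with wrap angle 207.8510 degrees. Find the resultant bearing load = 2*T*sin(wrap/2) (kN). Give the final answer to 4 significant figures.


F = 2 * 76.6730 * sin(207.8510/2 deg)
F = 148.8 kN


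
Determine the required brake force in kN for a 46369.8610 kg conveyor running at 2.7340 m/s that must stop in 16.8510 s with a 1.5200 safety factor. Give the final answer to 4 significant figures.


F = 46369.8610 * 2.7340 / 16.8510 * 1.5200 / 1000
F = 11.44 kN


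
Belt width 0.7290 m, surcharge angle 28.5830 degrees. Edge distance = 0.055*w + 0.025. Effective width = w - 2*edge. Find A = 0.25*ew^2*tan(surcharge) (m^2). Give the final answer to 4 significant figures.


edge = 0.055*0.7290 + 0.025 = 0.065095 m
ew = 0.7290 - 2*0.065095 = 0.59881 m
A = 0.25 * 0.59881^2 * tan(28.5830 deg)
A = 0.04884 m^2


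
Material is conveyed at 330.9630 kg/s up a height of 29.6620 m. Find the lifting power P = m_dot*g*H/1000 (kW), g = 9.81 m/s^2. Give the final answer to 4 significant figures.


P = 330.9630 * 9.81 * 29.6620 / 1000
P = 96.31 kW


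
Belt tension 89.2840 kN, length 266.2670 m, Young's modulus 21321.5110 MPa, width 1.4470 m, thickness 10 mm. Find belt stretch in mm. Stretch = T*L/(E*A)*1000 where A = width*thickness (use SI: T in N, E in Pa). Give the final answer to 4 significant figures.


A = 1.4470 * 0.01 = 0.01447 m^2
Stretch = 89.2840*1000 * 266.2670 / (21321.5110e6 * 0.01447) * 1000
Stretch = 77.06 mm


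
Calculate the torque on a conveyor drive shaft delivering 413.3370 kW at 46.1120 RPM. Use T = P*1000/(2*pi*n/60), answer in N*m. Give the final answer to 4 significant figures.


omega = 2*pi*46.1120/60 = 4.82884 rad/s
T = 413.3370*1000 / 4.82884
T = 85600 N*m


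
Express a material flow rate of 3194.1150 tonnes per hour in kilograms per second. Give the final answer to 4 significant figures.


m_dot = 3194.1150 * 1000 / 3600
m_dot = 887.3 kg/s


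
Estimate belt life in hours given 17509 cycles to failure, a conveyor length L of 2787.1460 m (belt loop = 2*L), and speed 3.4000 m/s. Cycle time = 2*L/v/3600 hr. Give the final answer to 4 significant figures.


cycle_time = 2 * 2787.1460 / 3.4000 / 3600 = 0.455416 hr
life = 17509 * 0.455416 = 7974 hours


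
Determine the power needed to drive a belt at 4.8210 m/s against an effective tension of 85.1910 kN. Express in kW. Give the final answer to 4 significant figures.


P = Te * v = 85.1910 * 4.8210
P = 410.7 kW


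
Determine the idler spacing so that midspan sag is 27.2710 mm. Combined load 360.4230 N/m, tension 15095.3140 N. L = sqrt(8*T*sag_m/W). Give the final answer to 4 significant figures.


sag = 27.2710/1000 = 0.027271 m
L = sqrt(8 * 15095.3140 * 0.027271 / 360.4230)
L = 3.023 m


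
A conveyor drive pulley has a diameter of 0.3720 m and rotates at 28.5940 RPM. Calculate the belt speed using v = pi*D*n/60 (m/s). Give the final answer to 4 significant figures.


v = pi * 0.3720 * 28.5940 / 60
v = 0.5570 m/s


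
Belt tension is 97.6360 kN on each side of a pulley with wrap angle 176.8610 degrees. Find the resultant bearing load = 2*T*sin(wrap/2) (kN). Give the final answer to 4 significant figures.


F = 2 * 97.6360 * sin(176.8610/2 deg)
F = 195.2 kN


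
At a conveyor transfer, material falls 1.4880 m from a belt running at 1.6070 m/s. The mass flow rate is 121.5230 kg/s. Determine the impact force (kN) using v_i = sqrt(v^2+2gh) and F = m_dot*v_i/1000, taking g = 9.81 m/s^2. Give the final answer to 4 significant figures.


v_i = sqrt(1.6070^2 + 2*9.81*1.4880) = 5.63711 m/s
F = 121.5230 * 5.63711 / 1000
F = 0.6850 kN


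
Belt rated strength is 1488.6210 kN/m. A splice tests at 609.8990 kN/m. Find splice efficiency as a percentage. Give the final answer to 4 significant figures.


Eff = 609.8990 / 1488.6210 * 100
Eff = 40.97 %


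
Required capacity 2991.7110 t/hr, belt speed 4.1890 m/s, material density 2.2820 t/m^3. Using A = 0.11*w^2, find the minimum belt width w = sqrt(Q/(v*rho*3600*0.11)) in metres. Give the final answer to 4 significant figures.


A_req = 2991.7110 / (4.1890 * 2.2820 * 3600) = 0.0869343 m^2
w = sqrt(0.0869343 / 0.11)
w = 0.8890 m


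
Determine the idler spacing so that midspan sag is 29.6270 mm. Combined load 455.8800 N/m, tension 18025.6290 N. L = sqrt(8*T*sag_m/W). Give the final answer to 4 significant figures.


sag = 29.6270/1000 = 0.029627 m
L = sqrt(8 * 18025.6290 * 0.029627 / 455.8800)
L = 3.061 m


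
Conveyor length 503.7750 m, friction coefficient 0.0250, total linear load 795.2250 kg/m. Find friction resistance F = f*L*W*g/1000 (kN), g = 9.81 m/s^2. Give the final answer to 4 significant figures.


F = 0.0250 * 503.7750 * 795.2250 * 9.81 / 1000
F = 98.25 kN


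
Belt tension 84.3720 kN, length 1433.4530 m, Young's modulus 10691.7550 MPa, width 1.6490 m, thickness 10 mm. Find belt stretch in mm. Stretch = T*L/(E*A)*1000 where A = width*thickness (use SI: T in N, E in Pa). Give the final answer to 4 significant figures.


A = 1.6490 * 0.01 = 0.01649 m^2
Stretch = 84.3720*1000 * 1433.4530 / (10691.7550e6 * 0.01649) * 1000
Stretch = 686.0 mm


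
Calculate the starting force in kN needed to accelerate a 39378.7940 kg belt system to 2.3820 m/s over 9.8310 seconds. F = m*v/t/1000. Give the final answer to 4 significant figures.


F = 39378.7940 * 2.3820 / 9.8310 / 1000
F = 9.541 kN


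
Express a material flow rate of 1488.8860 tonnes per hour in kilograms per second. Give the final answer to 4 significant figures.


m_dot = 1488.8860 * 1000 / 3600
m_dot = 413.6 kg/s


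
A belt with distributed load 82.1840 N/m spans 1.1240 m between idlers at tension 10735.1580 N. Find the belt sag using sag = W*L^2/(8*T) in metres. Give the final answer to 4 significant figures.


sag = 82.1840 * 1.1240^2 / (8 * 10735.1580)
sag = 0.001209 m


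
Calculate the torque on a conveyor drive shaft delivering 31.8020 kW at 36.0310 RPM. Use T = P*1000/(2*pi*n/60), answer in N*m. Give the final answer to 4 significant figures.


omega = 2*pi*36.0310/60 = 3.77316 rad/s
T = 31.8020*1000 / 3.77316
T = 8428 N*m


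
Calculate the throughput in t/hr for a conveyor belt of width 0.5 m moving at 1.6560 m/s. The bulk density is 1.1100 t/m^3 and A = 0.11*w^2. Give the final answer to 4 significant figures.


A = 0.11 * 0.5^2 = 0.0275 m^2
C = 0.0275 * 1.6560 * 1.1100 * 3600
C = 182.0 t/hr


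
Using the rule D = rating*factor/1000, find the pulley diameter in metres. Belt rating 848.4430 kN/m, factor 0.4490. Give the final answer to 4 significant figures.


D = 848.4430 * 0.4490 / 1000
D = 0.3810 m


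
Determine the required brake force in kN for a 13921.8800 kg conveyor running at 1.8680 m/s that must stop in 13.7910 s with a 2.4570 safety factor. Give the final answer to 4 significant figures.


F = 13921.8800 * 1.8680 / 13.7910 * 2.4570 / 1000
F = 4.633 kN


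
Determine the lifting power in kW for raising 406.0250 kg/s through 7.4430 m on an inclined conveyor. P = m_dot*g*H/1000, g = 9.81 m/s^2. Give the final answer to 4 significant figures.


P = 406.0250 * 9.81 * 7.4430 / 1000
P = 29.65 kW


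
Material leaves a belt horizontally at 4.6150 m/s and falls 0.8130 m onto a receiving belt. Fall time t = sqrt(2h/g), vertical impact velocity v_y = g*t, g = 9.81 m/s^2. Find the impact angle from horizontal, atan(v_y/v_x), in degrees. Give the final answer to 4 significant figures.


t = sqrt(2*0.8130/9.81) = 0.407123 s
v_y = 9.81 * 0.407123 = 3.99388 m/s
angle = atan(3.99388 / 4.6150) = 40.87 deg


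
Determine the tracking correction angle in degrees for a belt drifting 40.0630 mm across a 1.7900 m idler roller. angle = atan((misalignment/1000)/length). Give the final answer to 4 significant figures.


misalign_m = 40.0630 / 1000 = 0.040063 m
angle = atan(0.040063 / 1.7900)
angle = 1.282 deg


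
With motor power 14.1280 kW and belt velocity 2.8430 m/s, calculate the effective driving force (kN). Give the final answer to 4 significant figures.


Te = P / v = 14.1280 / 2.8430
Te = 4.969 kN


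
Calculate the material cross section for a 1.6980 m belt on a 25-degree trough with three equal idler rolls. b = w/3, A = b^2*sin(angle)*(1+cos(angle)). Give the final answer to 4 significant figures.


b = 1.6980/3 = 0.566 m
A = 0.566^2 * sin(25 deg) * (1 + cos(25 deg))
A = 0.2581 m^2


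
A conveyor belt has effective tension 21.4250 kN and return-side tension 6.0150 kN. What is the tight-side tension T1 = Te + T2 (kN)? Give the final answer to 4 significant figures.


T1 = Te + T2 = 21.4250 + 6.0150
T1 = 27.44 kN


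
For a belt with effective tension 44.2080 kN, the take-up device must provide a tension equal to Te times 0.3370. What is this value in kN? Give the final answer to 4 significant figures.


T_tu = 44.2080 * 0.3370
T_tu = 14.90 kN


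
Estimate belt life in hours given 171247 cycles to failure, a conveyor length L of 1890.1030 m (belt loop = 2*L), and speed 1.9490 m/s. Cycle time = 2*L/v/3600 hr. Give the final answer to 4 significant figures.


cycle_time = 2 * 1890.1030 / 1.9490 / 3600 = 0.538767 hr
life = 171247 * 0.538767 = 92260 hours


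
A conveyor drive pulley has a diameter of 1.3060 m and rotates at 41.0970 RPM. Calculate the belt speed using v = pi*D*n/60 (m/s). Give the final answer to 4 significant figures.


v = pi * 1.3060 * 41.0970 / 60
v = 2.810 m/s


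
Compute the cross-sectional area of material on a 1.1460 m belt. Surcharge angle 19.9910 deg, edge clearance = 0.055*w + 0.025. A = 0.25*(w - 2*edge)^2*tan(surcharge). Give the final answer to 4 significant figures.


edge = 0.055*1.1460 + 0.025 = 0.08803 m
ew = 1.1460 - 2*0.08803 = 0.96994 m
A = 0.25 * 0.96994^2 * tan(19.9910 deg)
A = 0.08556 m^2


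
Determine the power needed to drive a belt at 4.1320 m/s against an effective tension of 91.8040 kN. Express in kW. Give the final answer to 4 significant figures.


P = Te * v = 91.8040 * 4.1320
P = 379.3 kW


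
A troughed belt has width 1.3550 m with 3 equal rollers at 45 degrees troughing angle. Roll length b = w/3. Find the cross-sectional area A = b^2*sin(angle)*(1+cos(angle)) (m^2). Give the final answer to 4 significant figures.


b = 1.3550/3 = 0.451667 m
A = 0.451667^2 * sin(45 deg) * (1 + cos(45 deg))
A = 0.2463 m^2


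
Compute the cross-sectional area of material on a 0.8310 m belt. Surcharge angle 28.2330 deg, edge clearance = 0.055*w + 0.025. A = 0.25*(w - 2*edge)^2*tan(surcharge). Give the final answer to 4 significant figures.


edge = 0.055*0.8310 + 0.025 = 0.070705 m
ew = 0.8310 - 2*0.070705 = 0.68959 m
A = 0.25 * 0.68959^2 * tan(28.2330 deg)
A = 0.06383 m^2


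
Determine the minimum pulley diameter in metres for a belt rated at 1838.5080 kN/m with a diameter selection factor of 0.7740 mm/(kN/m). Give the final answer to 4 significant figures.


D = 1838.5080 * 0.7740 / 1000
D = 1.423 m


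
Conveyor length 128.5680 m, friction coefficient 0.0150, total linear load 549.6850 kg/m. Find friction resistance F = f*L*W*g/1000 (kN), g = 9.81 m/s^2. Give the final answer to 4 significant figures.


F = 0.0150 * 128.5680 * 549.6850 * 9.81 / 1000
F = 10.40 kN


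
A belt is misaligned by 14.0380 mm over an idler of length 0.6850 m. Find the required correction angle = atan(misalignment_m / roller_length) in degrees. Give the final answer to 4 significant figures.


misalign_m = 14.0380 / 1000 = 0.014038 m
angle = atan(0.014038 / 0.6850)
angle = 1.174 deg


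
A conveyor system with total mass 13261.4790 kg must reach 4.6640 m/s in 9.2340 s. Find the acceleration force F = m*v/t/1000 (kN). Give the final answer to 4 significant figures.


F = 13261.4790 * 4.6640 / 9.2340 / 1000
F = 6.698 kN


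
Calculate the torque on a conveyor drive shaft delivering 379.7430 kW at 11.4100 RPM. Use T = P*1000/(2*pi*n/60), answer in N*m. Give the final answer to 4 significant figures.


omega = 2*pi*11.4100/60 = 1.19485 rad/s
T = 379.7430*1000 / 1.19485
T = 317800 N*m


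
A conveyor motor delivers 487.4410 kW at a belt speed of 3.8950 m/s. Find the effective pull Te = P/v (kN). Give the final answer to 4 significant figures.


Te = P / v = 487.4410 / 3.8950
Te = 125.1 kN


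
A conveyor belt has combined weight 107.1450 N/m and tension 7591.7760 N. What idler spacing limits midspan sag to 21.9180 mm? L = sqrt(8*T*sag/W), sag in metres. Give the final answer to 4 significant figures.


sag = 21.9180/1000 = 0.021918 m
L = sqrt(8 * 7591.7760 * 0.021918 / 107.1450)
L = 3.525 m


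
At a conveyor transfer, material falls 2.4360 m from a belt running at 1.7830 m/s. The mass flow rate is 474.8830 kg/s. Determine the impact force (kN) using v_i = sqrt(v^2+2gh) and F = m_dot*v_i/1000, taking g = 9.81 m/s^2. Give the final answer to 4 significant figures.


v_i = sqrt(1.7830^2 + 2*9.81*2.4360) = 7.13957 m/s
F = 474.8830 * 7.13957 / 1000
F = 3.390 kN


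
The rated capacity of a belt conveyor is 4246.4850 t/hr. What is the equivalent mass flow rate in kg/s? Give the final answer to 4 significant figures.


m_dot = 4246.4850 * 1000 / 3600
m_dot = 1180 kg/s


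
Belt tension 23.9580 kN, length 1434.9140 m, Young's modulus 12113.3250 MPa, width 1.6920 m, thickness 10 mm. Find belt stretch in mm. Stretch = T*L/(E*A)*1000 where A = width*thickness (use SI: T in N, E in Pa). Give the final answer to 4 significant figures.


A = 1.6920 * 0.01 = 0.01692 m^2
Stretch = 23.9580*1000 * 1434.9140 / (12113.3250e6 * 0.01692) * 1000
Stretch = 167.7 mm


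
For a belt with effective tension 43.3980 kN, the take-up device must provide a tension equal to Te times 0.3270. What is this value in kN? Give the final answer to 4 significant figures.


T_tu = 43.3980 * 0.3270
T_tu = 14.19 kN


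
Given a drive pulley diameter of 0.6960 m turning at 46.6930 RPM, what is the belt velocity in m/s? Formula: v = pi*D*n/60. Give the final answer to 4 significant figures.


v = pi * 0.6960 * 46.6930 / 60
v = 1.702 m/s


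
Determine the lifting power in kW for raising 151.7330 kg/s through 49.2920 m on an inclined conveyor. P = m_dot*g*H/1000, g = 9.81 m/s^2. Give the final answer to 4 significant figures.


P = 151.7330 * 9.81 * 49.2920 / 1000
P = 73.37 kW


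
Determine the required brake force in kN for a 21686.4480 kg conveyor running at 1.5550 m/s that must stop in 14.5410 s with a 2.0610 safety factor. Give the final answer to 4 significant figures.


F = 21686.4480 * 1.5550 / 14.5410 * 2.0610 / 1000
F = 4.780 kN


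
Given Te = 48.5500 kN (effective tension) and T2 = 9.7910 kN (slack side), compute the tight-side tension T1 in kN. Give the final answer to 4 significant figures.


T1 = Te + T2 = 48.5500 + 9.7910
T1 = 58.34 kN
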